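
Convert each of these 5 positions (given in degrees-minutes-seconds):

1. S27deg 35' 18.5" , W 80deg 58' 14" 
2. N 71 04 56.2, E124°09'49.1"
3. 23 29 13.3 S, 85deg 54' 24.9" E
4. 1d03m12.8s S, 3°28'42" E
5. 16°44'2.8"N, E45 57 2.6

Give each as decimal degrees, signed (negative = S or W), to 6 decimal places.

Point 1:
  Latitude: 27° + 35/60 + 18.5/3600 = 27 + 0.583333 + 0.005139 = 27.5884722
  S → negative
  Lon: 80° + 58/60 + 14/3600 = 80 + 0.966667 + 0.003889 = 80.9705556
  W → negative
Point 2:
  φ: 4′ + 56.2″ = 4.93667′; 71 + 4.93667/60 = 71.0822778
  N ⇒ keep positive
  Longitude: 9′ + 49.1″ = 9.81833′; 124 + 9.81833/60 = 124.1636389
  E → positive
Point 3:
  Latitude: 23 + 29/60 + 13.3/3600 = 23.4870278
  hemisphere S, so the sign is −
  Longitude: 85° + 54/60 + 24.9/3600 = 85 + 0.900000 + 0.006917 = 85.9069167
  E → positive
Point 4:
  Latitude: 1° + 3/60 + 12.8/3600 = 1 + 0.050000 + 0.003556 = 1.0535556
  hemisphere S, so the sign is −
  λ: 3 + 28/60 + 42/3600 = 3.4783333
  E ⇒ keep positive
Point 5:
  Latitude: 16° + 44/60 + 2.8/3600 = 16 + 0.733333 + 0.000778 = 16.7341111
  N ⇒ keep positive
  Longitude: 45° + 57/60 + 2.6/3600 = 45 + 0.950000 + 0.000722 = 45.9507222
  E → positive

1. -27.588472, -80.970556
2. 71.082278, 124.163639
3. -23.487028, 85.906917
4. -1.053556, 3.478333
5. 16.734111, 45.950722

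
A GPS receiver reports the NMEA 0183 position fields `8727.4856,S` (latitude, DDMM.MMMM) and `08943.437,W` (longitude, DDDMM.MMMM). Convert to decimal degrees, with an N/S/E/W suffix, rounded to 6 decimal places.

87.458093° S, 89.723950° W

φ: split at 2 digits → 87° and 27.4856′; 87 + 27.4856/60 = 87.4580933
Lon: degrees = first 3 digits = 89, minutes = 43.437; 89 + 43.437/60 = 89.7239500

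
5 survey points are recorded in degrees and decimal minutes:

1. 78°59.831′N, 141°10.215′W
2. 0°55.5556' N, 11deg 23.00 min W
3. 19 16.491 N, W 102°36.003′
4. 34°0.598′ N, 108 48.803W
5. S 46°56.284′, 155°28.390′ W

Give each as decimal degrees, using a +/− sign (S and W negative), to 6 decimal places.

Point 1:
  Latitude: 59.831′ = 0.997183°; total 78.9971833
  N ⇒ keep positive
  λ: 10.215′ = 0.170250°; total 141.1702500
  hemisphere W, so the sign is −
Point 2:
  φ: 55.5556′ = 0.925927°; total 0.9259267
  N ⇒ keep positive
  λ: 23′ = 0.383333°; total 11.3833333
  W → negative
Point 3:
  Latitude: 19 + 16.491/60 = 19.2748500
  N ⇒ keep positive
  λ: 36.003′ = 0.600050°; total 102.6000500
  W ⇒ negate
Point 4:
  Latitude: 0.598′ = 0.009967°; total 34.0099667
  N ⇒ keep positive
  Lon: 108 + 48.803/60 = 108.8133833
  hemisphere W, so the sign is −
Point 5:
  Lat: 56.284′ = 0.938067°; total 46.9380667
  hemisphere S, so the sign is −
  Longitude: 155 + 28.39/60 = 155.4731667
  hemisphere W, so the sign is −

1. 78.997183, -141.170250
2. 0.925927, -11.383333
3. 19.274850, -102.600050
4. 34.009967, -108.813383
5. -46.938067, -155.473167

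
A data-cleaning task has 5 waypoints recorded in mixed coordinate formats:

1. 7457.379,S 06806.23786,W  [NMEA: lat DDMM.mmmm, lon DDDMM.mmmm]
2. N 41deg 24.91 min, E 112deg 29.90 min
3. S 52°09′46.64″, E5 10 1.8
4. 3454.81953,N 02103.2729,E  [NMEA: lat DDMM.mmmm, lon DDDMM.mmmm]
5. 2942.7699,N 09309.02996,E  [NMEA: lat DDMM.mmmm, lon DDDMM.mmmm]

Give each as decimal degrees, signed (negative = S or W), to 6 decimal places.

Point 1:
  φ: degrees = first 2 digits = 74, minutes = 57.379; 74 + 57.379/60 = 74.9563167
  S ⇒ negate
  λ: degrees = first 3 digits = 68, minutes = 6.23786; 68 + 6.23786/60 = 68.1039643
  W → negative
Point 2:
  φ: 41 + 24.91/60 = 41.4151667
  N ⇒ keep positive
  λ: 29.9′ = 0.498333°; total 112.4983333
  E → positive
Point 3:
  Lat: 52° + 9/60 + 46.64/3600 = 52 + 0.150000 + 0.012956 = 52.1629556
  S → negative
  λ: 5 + 10/60 + 1.8/3600 = 5.1671667
  E ⇒ keep positive
Point 4:
  φ: degrees = first 2 digits = 34, minutes = 54.81953; 34 + 54.81953/60 = 34.9136588
  N ⇒ keep positive
  Lon: split at 3 digits → 021° and 3.2729′; 21 + 3.2729/60 = 21.0545483
  E → positive
Point 5:
  Lat: degrees = first 2 digits = 29, minutes = 42.7699; 29 + 42.7699/60 = 29.7128317
  N → positive
  Longitude: split at 3 digits → 093° and 9.02996′; 93 + 9.02996/60 = 93.1504993
  E ⇒ keep positive

1. -74.956317, -68.103964
2. 41.415167, 112.498333
3. -52.162956, 5.167167
4. 34.913659, 21.054548
5. 29.712832, 93.150499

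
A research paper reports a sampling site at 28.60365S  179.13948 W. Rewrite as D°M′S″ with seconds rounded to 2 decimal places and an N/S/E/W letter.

28°36′13.14″ S, 179°08′22.13″ W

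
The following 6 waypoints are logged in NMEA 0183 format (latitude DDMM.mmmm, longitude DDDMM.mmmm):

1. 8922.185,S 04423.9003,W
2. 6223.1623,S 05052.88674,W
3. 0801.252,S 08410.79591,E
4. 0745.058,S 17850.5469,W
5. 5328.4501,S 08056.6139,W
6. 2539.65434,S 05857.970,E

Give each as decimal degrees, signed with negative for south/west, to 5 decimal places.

1. -89.36975, -44.39834
2. -62.38604, -50.88145
3. -8.02087, 84.17993
4. -7.75097, -178.84245
5. -53.47417, -80.94357
6. -25.66091, 58.96617

Point 1:
  φ: split at 2 digits → 89° and 22.185′; 89 + 22.185/60 = 89.369750
  hemisphere S, so the sign is −
  Lon: degrees = first 3 digits = 44, minutes = 23.9003; 44 + 23.9003/60 = 44.398338
  W ⇒ negate
Point 2:
  Lat: degrees = first 2 digits = 62, minutes = 23.1623; 62 + 23.1623/60 = 62.386038
  S → negative
  Lon: degrees = first 3 digits = 50, minutes = 52.88674; 50 + 52.88674/60 = 50.881446
  hemisphere W, so the sign is −
Point 3:
  Lat: split at 2 digits → 08° and 1.252′; 8 + 1.252/60 = 8.020867
  S ⇒ negate
  Longitude: degrees = first 3 digits = 84, minutes = 10.79591; 84 + 10.79591/60 = 84.179932
  E → positive
Point 4:
  φ: split at 2 digits → 07° and 45.058′; 7 + 45.058/60 = 7.750967
  S ⇒ negate
  λ: split at 3 digits → 178° and 50.5469′; 178 + 50.5469/60 = 178.842448
  hemisphere W, so the sign is −
Point 5:
  Lat: split at 2 digits → 53° and 28.4501′; 53 + 28.4501/60 = 53.474168
  S ⇒ negate
  Lon: split at 3 digits → 080° and 56.6139′; 80 + 56.6139/60 = 80.943565
  W → negative
Point 6:
  φ: degrees = first 2 digits = 25, minutes = 39.65434; 25 + 39.65434/60 = 25.660906
  S → negative
  λ: split at 3 digits → 058° and 57.97′; 58 + 57.97/60 = 58.966167
  E ⇒ keep positive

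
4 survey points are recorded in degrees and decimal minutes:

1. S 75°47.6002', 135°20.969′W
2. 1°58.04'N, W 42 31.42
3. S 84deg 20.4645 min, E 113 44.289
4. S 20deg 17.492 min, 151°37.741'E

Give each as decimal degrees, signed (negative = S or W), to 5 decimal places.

1. -75.79334, -135.34948
2. 1.96733, -42.52367
3. -84.34108, 113.73815
4. -20.29153, 151.62902

Point 1:
  Lat: 47.6002′ = 0.793337°; total 75.793337
  hemisphere S, so the sign is −
  Lon: 135 + 20.969/60 = 135.349483
  W ⇒ negate
Point 2:
  φ: 58.04′ = 0.967333°; total 1.967333
  N → positive
  Longitude: 31.42′ = 0.523667°; total 42.523667
  W ⇒ negate
Point 3:
  Lat: 84 + 20.4645/60 = 84.341075
  S ⇒ negate
  Longitude: 113 + 44.289/60 = 113.738150
  E ⇒ keep positive
Point 4:
  φ: 20 + 17.492/60 = 20.291533
  S → negative
  Longitude: 151 + 37.741/60 = 151.629017
  E → positive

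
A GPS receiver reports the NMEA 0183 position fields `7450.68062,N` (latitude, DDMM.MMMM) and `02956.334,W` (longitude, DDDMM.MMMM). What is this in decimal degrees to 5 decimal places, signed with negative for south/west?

Latitude: degrees = first 2 digits = 74, minutes = 50.68062; 74 + 50.68062/60 = 74.844677
N ⇒ keep positive
λ: degrees = first 3 digits = 29, minutes = 56.334; 29 + 56.334/60 = 29.938900
hemisphere W, so the sign is −

74.84468, -29.93890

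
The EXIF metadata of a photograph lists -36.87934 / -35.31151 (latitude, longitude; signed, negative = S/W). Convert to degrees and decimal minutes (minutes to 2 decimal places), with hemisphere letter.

Latitude is negative → S; |value| = 36.879340
φ: minutes = (36.879340 − 36) × 60 = 52.7604
Longitude is negative → W; |value| = 35.311510
Lon: 35° + 0.311510 × 60 = 35° 18.6906′

36° 52.76′ S, 35° 18.69′ W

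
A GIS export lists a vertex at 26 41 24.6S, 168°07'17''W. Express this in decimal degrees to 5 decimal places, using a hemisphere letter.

26.69017° S, 168.12139° W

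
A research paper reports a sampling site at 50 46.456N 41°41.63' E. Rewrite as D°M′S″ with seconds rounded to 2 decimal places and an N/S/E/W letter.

φ: 46.45600′ → 46′ and 0.45600 × 60 = 27.3600″
Longitude: fractional minutes 0.63000 × 60 = 37.8000″

50°46′27.36″ N, 41°41′37.80″ E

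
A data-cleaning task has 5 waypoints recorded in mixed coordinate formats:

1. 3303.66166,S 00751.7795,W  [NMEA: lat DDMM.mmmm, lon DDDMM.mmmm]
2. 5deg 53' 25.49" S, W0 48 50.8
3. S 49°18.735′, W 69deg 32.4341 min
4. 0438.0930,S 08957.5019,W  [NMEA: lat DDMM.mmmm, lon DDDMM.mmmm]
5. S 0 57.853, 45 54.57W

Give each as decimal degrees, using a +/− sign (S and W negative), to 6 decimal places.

Point 1:
  φ: split at 2 digits → 33° and 3.66166′; 33 + 3.66166/60 = 33.0610277
  hemisphere S, so the sign is −
  λ: split at 3 digits → 007° and 51.7795′; 7 + 51.7795/60 = 7.8629917
  hemisphere W, so the sign is −
Point 2:
  φ: 5° + 53/60 + 25.49/3600 = 5 + 0.883333 + 0.007081 = 5.8904139
  S → negative
  λ: 0° + 48/60 + 50.8/3600 = 0 + 0.800000 + 0.014111 = 0.8141111
  W → negative
Point 3:
  Lat: 18.735′ = 0.312250°; total 49.3122500
  S ⇒ negate
  λ: 32.4341′ = 0.540568°; total 69.5405683
  W → negative
Point 4:
  Latitude: degrees = first 2 digits = 4, minutes = 38.093; 4 + 38.093/60 = 4.6348833
  S ⇒ negate
  Longitude: degrees = first 3 digits = 89, minutes = 57.5019; 89 + 57.5019/60 = 89.9583650
  W → negative
Point 5:
  φ: 0 + 57.853/60 = 0.9642167
  S → negative
  λ: 45 + 54.57/60 = 45.9095000
  hemisphere W, so the sign is −

1. -33.061028, -7.862992
2. -5.890414, -0.814111
3. -49.312250, -69.540568
4. -4.634883, -89.958365
5. -0.964217, -45.909500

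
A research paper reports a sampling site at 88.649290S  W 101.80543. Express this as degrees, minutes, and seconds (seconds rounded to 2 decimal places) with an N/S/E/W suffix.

88°38′57.44″ S, 101°48′19.55″ W

Lat: whole degrees 88; 38.95740′ → 38′ and 57.4440″
Lon: 0.805430 × 60 = 48.32580′ → 48′, remainder × 60 = 19.5480″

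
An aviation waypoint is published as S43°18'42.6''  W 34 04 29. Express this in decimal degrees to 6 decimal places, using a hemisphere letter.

Latitude: 43 + 18/60 + 42.6/3600 = 43.3118333
Longitude: 34 + 4/60 + 29/3600 = 34.0747222

43.311833° S, 34.074722° W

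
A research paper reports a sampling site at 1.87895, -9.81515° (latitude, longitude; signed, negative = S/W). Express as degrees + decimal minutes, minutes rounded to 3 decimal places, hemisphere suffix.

φ: minutes = (1.878950 − 1) × 60 = 52.73700
Longitude is negative → W; |value| = 9.815150
Lon: fractional part 0.815150 → 48.90900 minutes

1° 52.737′ N, 9° 48.909′ W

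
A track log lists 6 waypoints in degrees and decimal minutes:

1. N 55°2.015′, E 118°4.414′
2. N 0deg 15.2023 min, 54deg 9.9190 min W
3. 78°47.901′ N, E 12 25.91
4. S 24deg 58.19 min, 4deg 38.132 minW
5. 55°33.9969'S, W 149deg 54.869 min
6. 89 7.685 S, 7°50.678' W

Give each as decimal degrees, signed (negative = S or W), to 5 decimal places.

1. 55.03358, 118.07357
2. 0.25337, -54.16532
3. 78.79835, 12.43183
4. -24.96983, -4.63553
5. -55.56662, -149.91448
6. -89.12808, -7.84463

Point 1:
  Lat: 2.015′ = 0.033583°; total 55.033583
  N → positive
  λ: 4.414′ = 0.073567°; total 118.073567
  E → positive
Point 2:
  φ: 0 + 15.2023/60 = 0.253372
  N ⇒ keep positive
  Lon: 54 + 9.919/60 = 54.165317
  W → negative
Point 3:
  φ: 78 + 47.901/60 = 78.798350
  N → positive
  λ: 12 + 25.91/60 = 12.431833
  E ⇒ keep positive
Point 4:
  Lat: 58.19′ = 0.969833°; total 24.969833
  hemisphere S, so the sign is −
  Lon: 4 + 38.132/60 = 4.635533
  W → negative
Point 5:
  φ: 55 + 33.9969/60 = 55.566615
  S → negative
  Longitude: 149 + 54.869/60 = 149.914483
  W → negative
Point 6:
  Latitude: 7.685′ = 0.128083°; total 89.128083
  S → negative
  Longitude: 7 + 50.678/60 = 7.844633
  W ⇒ negate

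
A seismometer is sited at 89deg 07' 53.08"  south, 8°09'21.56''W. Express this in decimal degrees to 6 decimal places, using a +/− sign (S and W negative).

-89.131411, -8.155989

Lat: 7′ + 53.08″ = 7.88467′; 89 + 7.88467/60 = 89.1314111
S ⇒ negate
Lon: 8 + 9/60 + 21.56/3600 = 8.1559889
hemisphere W, so the sign is −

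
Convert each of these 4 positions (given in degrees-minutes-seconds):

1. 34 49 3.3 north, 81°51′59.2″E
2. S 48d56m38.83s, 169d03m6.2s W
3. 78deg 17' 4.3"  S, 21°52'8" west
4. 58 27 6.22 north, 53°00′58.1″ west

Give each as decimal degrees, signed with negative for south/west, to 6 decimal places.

Point 1:
  Lat: 34 + 49/60 + 3.3/3600 = 34.8175833
  N → positive
  Longitude: 81 + 51/60 + 59.2/3600 = 81.8664444
  E → positive
Point 2:
  Lat: 48 + 56/60 + 38.83/3600 = 48.9441194
  S → negative
  λ: 169 + 3/60 + 6.2/3600 = 169.0517222
  hemisphere W, so the sign is −
Point 3:
  φ: 17′ + 4.3″ = 17.07167′; 78 + 17.07167/60 = 78.2845278
  hemisphere S, so the sign is −
  Lon: 52′ + 8″ = 52.13333′; 21 + 52.13333/60 = 21.8688889
  W → negative
Point 4:
  Latitude: 58° + 27/60 + 6.22/3600 = 58 + 0.450000 + 0.001728 = 58.4517278
  N → positive
  Longitude: 53° + 0/60 + 58.1/3600 = 53 + 0.000000 + 0.016139 = 53.0161389
  W ⇒ negate

1. 34.817583, 81.866444
2. -48.944119, -169.051722
3. -78.284528, -21.868889
4. 58.451728, -53.016139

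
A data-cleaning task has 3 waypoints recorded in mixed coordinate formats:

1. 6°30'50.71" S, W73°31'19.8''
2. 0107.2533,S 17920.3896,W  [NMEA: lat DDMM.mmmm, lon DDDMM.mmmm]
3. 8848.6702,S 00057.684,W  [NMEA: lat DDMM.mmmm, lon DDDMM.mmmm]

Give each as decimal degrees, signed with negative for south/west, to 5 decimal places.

Point 1:
  φ: 30′ + 50.71″ = 30.84517′; 6 + 30.84517/60 = 6.514086
  S → negative
  Lon: 31′ + 19.8″ = 31.33000′; 73 + 31.33000/60 = 73.522167
  hemisphere W, so the sign is −
Point 2:
  φ: degrees = first 2 digits = 1, minutes = 7.2533; 1 + 7.2533/60 = 1.120888
  S ⇒ negate
  λ: degrees = first 3 digits = 179, minutes = 20.3896; 179 + 20.3896/60 = 179.339827
  hemisphere W, so the sign is −
Point 3:
  Lat: degrees = first 2 digits = 88, minutes = 48.6702; 88 + 48.6702/60 = 88.811170
  S ⇒ negate
  λ: split at 3 digits → 000° and 57.684′; 0 + 57.684/60 = 0.961400
  W ⇒ negate

1. -6.51409, -73.52217
2. -1.12089, -179.33983
3. -88.81117, -0.96140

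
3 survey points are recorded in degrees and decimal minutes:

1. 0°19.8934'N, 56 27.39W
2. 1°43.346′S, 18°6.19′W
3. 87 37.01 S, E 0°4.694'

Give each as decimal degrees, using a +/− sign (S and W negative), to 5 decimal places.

1. 0.33156, -56.45650
2. -1.72243, -18.10317
3. -87.61683, 0.07823

Point 1:
  Lat: 0 + 19.8934/60 = 0.331557
  N ⇒ keep positive
  Longitude: 56 + 27.39/60 = 56.456500
  hemisphere W, so the sign is −
Point 2:
  φ: 43.346′ = 0.722433°; total 1.722433
  S → negative
  Lon: 6.19′ = 0.103167°; total 18.103167
  W → negative
Point 3:
  φ: 87 + 37.01/60 = 87.616833
  S ⇒ negate
  Lon: 4.694′ = 0.078233°; total 0.078233
  E → positive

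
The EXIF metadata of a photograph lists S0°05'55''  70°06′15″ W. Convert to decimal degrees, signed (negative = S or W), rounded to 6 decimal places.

-0.098611, -70.104167

Latitude: 0 + 5/60 + 55/3600 = 0.0986111
hemisphere S, so the sign is −
Longitude: 6′ + 15″ = 6.25000′; 70 + 6.25000/60 = 70.1041667
W → negative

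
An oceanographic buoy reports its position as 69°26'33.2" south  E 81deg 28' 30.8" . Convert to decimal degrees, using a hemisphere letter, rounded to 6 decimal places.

69.442556° S, 81.475222° E

φ: 69° + 26/60 + 33.2/3600 = 69 + 0.433333 + 0.009222 = 69.4425556
Longitude: 28′ + 30.8″ = 28.51333′; 81 + 28.51333/60 = 81.4752222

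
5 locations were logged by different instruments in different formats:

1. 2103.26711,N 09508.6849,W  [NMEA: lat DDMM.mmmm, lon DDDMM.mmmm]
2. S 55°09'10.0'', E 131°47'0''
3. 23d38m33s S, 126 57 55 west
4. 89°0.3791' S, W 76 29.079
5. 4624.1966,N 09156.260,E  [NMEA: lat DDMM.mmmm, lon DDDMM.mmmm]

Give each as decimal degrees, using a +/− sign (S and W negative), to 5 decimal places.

1. 21.05445, -95.14475
2. -55.15278, 131.78333
3. -23.64250, -126.96528
4. -89.00632, -76.48465
5. 46.40328, 91.93767

Point 1:
  φ: split at 2 digits → 21° and 3.26711′; 21 + 3.26711/60 = 21.054452
  N ⇒ keep positive
  Lon: split at 3 digits → 095° and 8.6849′; 95 + 8.6849/60 = 95.144748
  W → negative
Point 2:
  Latitude: 9′ + 10″ = 9.16667′; 55 + 9.16667/60 = 55.152778
  hemisphere S, so the sign is −
  λ: 131 + 47/60 + 0/3600 = 131.783333
  E → positive
Point 3:
  φ: 23° + 38/60 + 33/3600 = 23 + 0.633333 + 0.009167 = 23.642500
  S → negative
  Lon: 57′ + 55″ = 57.91667′; 126 + 57.91667/60 = 126.965278
  W → negative
Point 4:
  Latitude: 89 + 0.3791/60 = 89.006318
  hemisphere S, so the sign is −
  Lon: 29.079′ = 0.484650°; total 76.484650
  W ⇒ negate
Point 5:
  Lat: split at 2 digits → 46° and 24.1966′; 46 + 24.1966/60 = 46.403277
  N → positive
  Longitude: split at 3 digits → 091° and 56.26′; 91 + 56.26/60 = 91.937667
  E → positive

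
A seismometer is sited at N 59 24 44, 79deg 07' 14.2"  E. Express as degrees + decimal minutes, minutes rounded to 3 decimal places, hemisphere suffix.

59° 24.733′ N, 79° 7.237′ E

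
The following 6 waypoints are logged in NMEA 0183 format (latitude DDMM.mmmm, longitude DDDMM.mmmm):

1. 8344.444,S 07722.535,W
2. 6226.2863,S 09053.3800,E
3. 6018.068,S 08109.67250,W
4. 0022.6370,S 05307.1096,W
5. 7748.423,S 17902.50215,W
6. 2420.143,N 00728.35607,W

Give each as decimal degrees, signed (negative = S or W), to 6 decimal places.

Point 1:
  Lat: split at 2 digits → 83° and 44.444′; 83 + 44.444/60 = 83.7407333
  hemisphere S, so the sign is −
  λ: split at 3 digits → 077° and 22.535′; 77 + 22.535/60 = 77.3755833
  W → negative
Point 2:
  Lat: split at 2 digits → 62° and 26.2863′; 62 + 26.2863/60 = 62.4381050
  S ⇒ negate
  Lon: degrees = first 3 digits = 90, minutes = 53.38; 90 + 53.38/60 = 90.8896667
  E ⇒ keep positive
Point 3:
  φ: split at 2 digits → 60° and 18.068′; 60 + 18.068/60 = 60.3011333
  S → negative
  λ: split at 3 digits → 081° and 9.6725′; 81 + 9.6725/60 = 81.1612083
  hemisphere W, so the sign is −
Point 4:
  Lat: split at 2 digits → 00° and 22.637′; 0 + 22.637/60 = 0.3772833
  hemisphere S, so the sign is −
  Longitude: degrees = first 3 digits = 53, minutes = 7.1096; 53 + 7.1096/60 = 53.1184933
  W → negative
Point 5:
  φ: degrees = first 2 digits = 77, minutes = 48.423; 77 + 48.423/60 = 77.8070500
  S ⇒ negate
  Lon: degrees = first 3 digits = 179, minutes = 2.50215; 179 + 2.50215/60 = 179.0417025
  W ⇒ negate
Point 6:
  φ: split at 2 digits → 24° and 20.143′; 24 + 20.143/60 = 24.3357167
  N ⇒ keep positive
  Lon: degrees = first 3 digits = 7, minutes = 28.35607; 7 + 28.35607/60 = 7.4726012
  W → negative

1. -83.740733, -77.375583
2. -62.438105, 90.889667
3. -60.301133, -81.161208
4. -0.377283, -53.118493
5. -77.807050, -179.041703
6. 24.335717, -7.472601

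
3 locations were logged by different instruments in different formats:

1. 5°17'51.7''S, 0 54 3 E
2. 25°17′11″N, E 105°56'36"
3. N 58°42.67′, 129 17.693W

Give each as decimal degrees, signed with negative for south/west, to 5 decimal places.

1. -5.29769, 0.90083
2. 25.28639, 105.94333
3. 58.71117, -129.29488

Point 1:
  Latitude: 17′ + 51.7″ = 17.86167′; 5 + 17.86167/60 = 5.297694
  S → negative
  λ: 0 + 54/60 + 3/3600 = 0.900833
  E ⇒ keep positive
Point 2:
  φ: 25° + 17/60 + 11/3600 = 25 + 0.283333 + 0.003056 = 25.286389
  N ⇒ keep positive
  λ: 105 + 56/60 + 36/3600 = 105.943333
  E → positive
Point 3:
  Lat: 42.67′ = 0.711167°; total 58.711167
  N ⇒ keep positive
  λ: 129 + 17.693/60 = 129.294883
  W ⇒ negate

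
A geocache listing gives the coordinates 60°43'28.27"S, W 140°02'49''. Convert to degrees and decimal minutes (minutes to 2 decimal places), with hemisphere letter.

Lat: 43 + 28.27/60 = 43.4712′
λ: seconds/60 = 0.81667; minutes = 2 + 0.81667 = 2.8167

60° 43.47′ S, 140° 2.82′ W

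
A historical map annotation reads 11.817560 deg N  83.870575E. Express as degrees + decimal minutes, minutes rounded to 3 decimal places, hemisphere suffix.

11° 49.054′ N, 83° 52.235′ E

Lat: fractional part 0.817560 → 49.05360 minutes
Longitude: 83° + 0.870575 × 60 = 83° 52.23450′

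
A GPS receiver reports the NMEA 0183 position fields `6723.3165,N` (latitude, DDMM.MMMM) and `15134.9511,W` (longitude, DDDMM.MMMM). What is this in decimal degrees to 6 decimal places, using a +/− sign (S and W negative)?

67.388608, -151.582518

φ: split at 2 digits → 67° and 23.3165′; 67 + 23.3165/60 = 67.3886083
N → positive
Lon: split at 3 digits → 151° and 34.9511′; 151 + 34.9511/60 = 151.5825183
hemisphere W, so the sign is −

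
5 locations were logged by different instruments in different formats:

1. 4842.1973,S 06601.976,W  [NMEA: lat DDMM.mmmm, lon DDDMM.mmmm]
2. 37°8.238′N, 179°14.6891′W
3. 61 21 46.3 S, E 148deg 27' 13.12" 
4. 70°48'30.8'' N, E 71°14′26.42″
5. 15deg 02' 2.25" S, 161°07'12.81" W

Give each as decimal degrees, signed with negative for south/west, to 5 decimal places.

1. -48.70329, -66.03293
2. 37.13730, -179.24482
3. -61.36286, 148.45364
4. 70.80856, 71.24067
5. -15.03396, -161.12023

Point 1:
  Latitude: split at 2 digits → 48° and 42.1973′; 48 + 42.1973/60 = 48.703288
  hemisphere S, so the sign is −
  Lon: split at 3 digits → 066° and 1.976′; 66 + 1.976/60 = 66.032933
  hemisphere W, so the sign is −
Point 2:
  Latitude: 37 + 8.238/60 = 37.137300
  N → positive
  Longitude: 179 + 14.6891/60 = 179.244818
  W ⇒ negate
Point 3:
  φ: 61° + 21/60 + 46.3/3600 = 61 + 0.350000 + 0.012861 = 61.362861
  S → negative
  Lon: 148 + 27/60 + 13.12/3600 = 148.453644
  E → positive
Point 4:
  Lat: 70° + 48/60 + 30.8/3600 = 70 + 0.800000 + 0.008556 = 70.808556
  N → positive
  Lon: 71° + 14/60 + 26.42/3600 = 71 + 0.233333 + 0.007339 = 71.240672
  E ⇒ keep positive
Point 5:
  Latitude: 15 + 2/60 + 2.25/3600 = 15.033958
  S ⇒ negate
  Lon: 161° + 7/60 + 12.81/3600 = 161 + 0.116667 + 0.003558 = 161.120225
  W ⇒ negate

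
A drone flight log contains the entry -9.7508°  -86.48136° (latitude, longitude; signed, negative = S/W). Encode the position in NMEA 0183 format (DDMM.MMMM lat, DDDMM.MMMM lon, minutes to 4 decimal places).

Latitude is negative → S; |value| = 9.750800
φ: minutes = (9.750800 − 9) × 60 = 45.048000
Longitude is negative → W; |value| = 86.481360
Lon: 86° + 0.481360 × 60 = 86° 28.881600′

0945.0480,S / 08628.8816,W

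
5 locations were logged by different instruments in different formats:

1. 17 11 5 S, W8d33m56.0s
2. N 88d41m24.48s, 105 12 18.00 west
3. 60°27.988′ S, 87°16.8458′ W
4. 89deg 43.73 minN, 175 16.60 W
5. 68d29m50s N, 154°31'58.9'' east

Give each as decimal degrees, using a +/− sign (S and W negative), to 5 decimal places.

Point 1:
  Lat: 11′ + 5″ = 11.08333′; 17 + 11.08333/60 = 17.184722
  S ⇒ negate
  λ: 33′ + 56″ = 33.93333′; 8 + 33.93333/60 = 8.565556
  W → negative
Point 2:
  Lat: 88° + 41/60 + 24.48/3600 = 88 + 0.683333 + 0.006800 = 88.690133
  N → positive
  Lon: 105° + 12/60 + 18/3600 = 105 + 0.200000 + 0.005000 = 105.205000
  W ⇒ negate
Point 3:
  Latitude: 27.988′ = 0.466467°; total 60.466467
  hemisphere S, so the sign is −
  λ: 16.8458′ = 0.280763°; total 87.280763
  W ⇒ negate
Point 4:
  Lat: 43.73′ = 0.728833°; total 89.728833
  N → positive
  λ: 16.6′ = 0.276667°; total 175.276667
  W → negative
Point 5:
  φ: 29′ + 50″ = 29.83333′; 68 + 29.83333/60 = 68.497222
  N ⇒ keep positive
  λ: 31′ + 58.9″ = 31.98167′; 154 + 31.98167/60 = 154.533028
  E → positive

1. -17.18472, -8.56556
2. 88.69013, -105.20500
3. -60.46647, -87.28076
4. 89.72883, -175.27667
5. 68.49722, 154.53303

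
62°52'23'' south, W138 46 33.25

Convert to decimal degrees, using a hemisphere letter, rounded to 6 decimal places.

62.873056° S, 138.775903° W

Lat: 52′ + 23″ = 52.38333′; 62 + 52.38333/60 = 62.8730556
Lon: 138° + 46/60 + 33.25/3600 = 138 + 0.766667 + 0.009236 = 138.7759028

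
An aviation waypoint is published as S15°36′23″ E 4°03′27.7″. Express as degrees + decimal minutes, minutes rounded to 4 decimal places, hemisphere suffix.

15° 36.3833′ S, 4° 3.4617′ E

Lat: seconds/60 = 0.38333; minutes = 36 + 0.38333 = 36.383333
λ: 3 + 27.7/60 = 3.461667′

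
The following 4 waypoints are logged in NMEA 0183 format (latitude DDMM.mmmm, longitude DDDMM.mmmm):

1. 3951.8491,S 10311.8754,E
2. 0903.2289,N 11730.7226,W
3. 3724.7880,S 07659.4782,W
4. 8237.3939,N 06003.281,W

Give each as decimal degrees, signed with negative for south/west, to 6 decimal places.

1. -39.864152, 103.197923
2. 9.053815, -117.512043
3. -37.413133, -76.991303
4. 82.623232, -60.054683

Point 1:
  Lat: degrees = first 2 digits = 39, minutes = 51.8491; 39 + 51.8491/60 = 39.8641517
  S → negative
  λ: split at 3 digits → 103° and 11.8754′; 103 + 11.8754/60 = 103.1979233
  E → positive
Point 2:
  φ: split at 2 digits → 09° and 3.2289′; 9 + 3.2289/60 = 9.0538150
  N ⇒ keep positive
  Longitude: degrees = first 3 digits = 117, minutes = 30.7226; 117 + 30.7226/60 = 117.5120433
  hemisphere W, so the sign is −
Point 3:
  φ: degrees = first 2 digits = 37, minutes = 24.788; 37 + 24.788/60 = 37.4131333
  S ⇒ negate
  Lon: split at 3 digits → 076° and 59.4782′; 76 + 59.4782/60 = 76.9913033
  W → negative
Point 4:
  φ: split at 2 digits → 82° and 37.3939′; 82 + 37.3939/60 = 82.6232317
  N ⇒ keep positive
  λ: degrees = first 3 digits = 60, minutes = 3.281; 60 + 3.281/60 = 60.0546833
  W → negative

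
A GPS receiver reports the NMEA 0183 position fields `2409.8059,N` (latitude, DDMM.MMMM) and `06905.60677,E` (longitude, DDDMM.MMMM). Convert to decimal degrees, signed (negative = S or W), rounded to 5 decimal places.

24.16343, 69.09345

φ: degrees = first 2 digits = 24, minutes = 9.8059; 24 + 9.8059/60 = 24.163432
N ⇒ keep positive
Lon: degrees = first 3 digits = 69, minutes = 5.60677; 69 + 5.60677/60 = 69.093446
E ⇒ keep positive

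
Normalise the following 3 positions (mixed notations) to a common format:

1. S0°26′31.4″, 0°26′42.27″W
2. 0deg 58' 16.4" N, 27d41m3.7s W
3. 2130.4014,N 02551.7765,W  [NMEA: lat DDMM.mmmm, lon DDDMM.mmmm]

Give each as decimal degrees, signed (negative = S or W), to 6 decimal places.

1. -0.442056, -0.445075
2. 0.971222, -27.684361
3. 21.506690, -25.862942

Point 1:
  φ: 26′ + 31.4″ = 26.52333′; 0 + 26.52333/60 = 0.4420556
  S ⇒ negate
  Lon: 26′ + 42.27″ = 26.70450′; 0 + 26.70450/60 = 0.4450750
  hemisphere W, so the sign is −
Point 2:
  φ: 0 + 58/60 + 16.4/3600 = 0.9712222
  N ⇒ keep positive
  Lon: 41′ + 3.7″ = 41.06167′; 27 + 41.06167/60 = 27.6843611
  W → negative
Point 3:
  φ: split at 2 digits → 21° and 30.4014′; 21 + 30.4014/60 = 21.5066900
  N ⇒ keep positive
  λ: split at 3 digits → 025° and 51.7765′; 25 + 51.7765/60 = 25.8629417
  W ⇒ negate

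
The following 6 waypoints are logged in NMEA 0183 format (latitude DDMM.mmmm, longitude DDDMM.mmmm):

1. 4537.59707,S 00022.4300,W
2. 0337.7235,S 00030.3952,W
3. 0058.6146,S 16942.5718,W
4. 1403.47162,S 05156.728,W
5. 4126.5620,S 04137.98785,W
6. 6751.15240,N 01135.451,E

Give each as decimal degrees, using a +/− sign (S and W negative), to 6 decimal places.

1. -45.626618, -0.373833
2. -3.628725, -0.506587
3. -0.976910, -169.709530
4. -14.057860, -51.945467
5. -41.442700, -41.633131
6. 67.852540, 11.590850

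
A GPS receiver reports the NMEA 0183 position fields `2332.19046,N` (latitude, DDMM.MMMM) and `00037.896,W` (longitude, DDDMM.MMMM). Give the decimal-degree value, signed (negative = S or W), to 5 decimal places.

23.53651, -0.63160

Latitude: split at 2 digits → 23° and 32.19046′; 23 + 32.19046/60 = 23.536508
N → positive
Lon: split at 3 digits → 000° and 37.896′; 0 + 37.896/60 = 0.631600
W ⇒ negate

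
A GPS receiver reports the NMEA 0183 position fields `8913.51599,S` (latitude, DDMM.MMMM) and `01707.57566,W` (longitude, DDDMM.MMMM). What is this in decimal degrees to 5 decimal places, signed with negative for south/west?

Lat: degrees = first 2 digits = 89, minutes = 13.51599; 89 + 13.51599/60 = 89.225267
S ⇒ negate
λ: degrees = first 3 digits = 17, minutes = 7.57566; 17 + 7.57566/60 = 17.126261
W ⇒ negate

-89.22527, -17.12626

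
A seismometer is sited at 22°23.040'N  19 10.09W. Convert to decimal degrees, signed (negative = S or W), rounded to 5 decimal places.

22.38400, -19.16817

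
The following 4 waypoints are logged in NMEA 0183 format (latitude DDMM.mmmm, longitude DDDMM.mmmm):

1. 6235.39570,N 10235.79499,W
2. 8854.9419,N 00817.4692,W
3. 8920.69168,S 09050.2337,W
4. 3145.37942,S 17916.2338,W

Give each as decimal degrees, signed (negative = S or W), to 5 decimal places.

Point 1:
  φ: degrees = first 2 digits = 62, minutes = 35.3957; 62 + 35.3957/60 = 62.589928
  N → positive
  Lon: degrees = first 3 digits = 102, minutes = 35.79499; 102 + 35.79499/60 = 102.596583
  W ⇒ negate
Point 2:
  Latitude: degrees = first 2 digits = 88, minutes = 54.9419; 88 + 54.9419/60 = 88.915698
  N → positive
  Lon: split at 3 digits → 008° and 17.4692′; 8 + 17.4692/60 = 8.291153
  hemisphere W, so the sign is −
Point 3:
  φ: degrees = first 2 digits = 89, minutes = 20.69168; 89 + 20.69168/60 = 89.344861
  S → negative
  Longitude: split at 3 digits → 090° and 50.2337′; 90 + 50.2337/60 = 90.837228
  W ⇒ negate
Point 4:
  φ: degrees = first 2 digits = 31, minutes = 45.37942; 31 + 45.37942/60 = 31.756324
  hemisphere S, so the sign is −
  Longitude: split at 3 digits → 179° and 16.2338′; 179 + 16.2338/60 = 179.270563
  hemisphere W, so the sign is −

1. 62.58993, -102.59658
2. 88.91570, -8.29115
3. -89.34486, -90.83723
4. -31.75632, -179.27056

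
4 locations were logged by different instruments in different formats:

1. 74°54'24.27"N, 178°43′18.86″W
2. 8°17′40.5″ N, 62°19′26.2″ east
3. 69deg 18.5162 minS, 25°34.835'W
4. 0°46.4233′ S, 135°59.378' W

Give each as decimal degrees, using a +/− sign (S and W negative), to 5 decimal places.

Point 1:
  Latitude: 74° + 54/60 + 24.27/3600 = 74 + 0.900000 + 0.006742 = 74.906742
  N ⇒ keep positive
  Longitude: 43′ + 18.86″ = 43.31433′; 178 + 43.31433/60 = 178.721906
  W → negative
Point 2:
  Lat: 8 + 17/60 + 40.5/3600 = 8.294583
  N ⇒ keep positive
  Longitude: 62 + 19/60 + 26.2/3600 = 62.323944
  E ⇒ keep positive
Point 3:
  Lat: 69 + 18.5162/60 = 69.308603
  hemisphere S, so the sign is −
  Longitude: 25 + 34.835/60 = 25.580583
  W → negative
Point 4:
  Latitude: 46.4233′ = 0.773722°; total 0.773722
  S ⇒ negate
  Longitude: 59.378′ = 0.989633°; total 135.989633
  W → negative

1. 74.90674, -178.72191
2. 8.29458, 62.32394
3. -69.30860, -25.58058
4. -0.77372, -135.98963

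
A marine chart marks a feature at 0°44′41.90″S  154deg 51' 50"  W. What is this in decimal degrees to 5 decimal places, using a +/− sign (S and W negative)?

φ: 0 + 44/60 + 41.9/3600 = 0.744972
hemisphere S, so the sign is −
Longitude: 154° + 51/60 + 50/3600 = 154 + 0.850000 + 0.013889 = 154.863889
hemisphere W, so the sign is −

-0.74497, -154.86389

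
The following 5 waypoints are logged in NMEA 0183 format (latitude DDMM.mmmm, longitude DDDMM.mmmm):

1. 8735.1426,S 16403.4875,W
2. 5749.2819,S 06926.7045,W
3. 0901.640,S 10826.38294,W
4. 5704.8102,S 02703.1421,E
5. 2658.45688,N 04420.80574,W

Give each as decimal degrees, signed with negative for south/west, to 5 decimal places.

1. -87.58571, -164.05813
2. -57.82137, -69.44508
3. -9.02733, -108.43972
4. -57.08017, 27.05237
5. 26.97428, -44.34676

Point 1:
  Lat: degrees = first 2 digits = 87, minutes = 35.1426; 87 + 35.1426/60 = 87.585710
  S → negative
  Lon: split at 3 digits → 164° and 3.4875′; 164 + 3.4875/60 = 164.058125
  W → negative
Point 2:
  Lat: degrees = first 2 digits = 57, minutes = 49.2819; 57 + 49.2819/60 = 57.821365
  hemisphere S, so the sign is −
  Longitude: degrees = first 3 digits = 69, minutes = 26.7045; 69 + 26.7045/60 = 69.445075
  W → negative
Point 3:
  Latitude: degrees = first 2 digits = 9, minutes = 1.64; 9 + 1.64/60 = 9.027333
  hemisphere S, so the sign is −
  λ: split at 3 digits → 108° and 26.38294′; 108 + 26.38294/60 = 108.439716
  W ⇒ negate
Point 4:
  φ: split at 2 digits → 57° and 4.8102′; 57 + 4.8102/60 = 57.080170
  S ⇒ negate
  λ: split at 3 digits → 027° and 3.1421′; 27 + 3.1421/60 = 27.052368
  E → positive
Point 5:
  Lat: degrees = first 2 digits = 26, minutes = 58.45688; 26 + 58.45688/60 = 26.974281
  N ⇒ keep positive
  Lon: degrees = first 3 digits = 44, minutes = 20.80574; 44 + 20.80574/60 = 44.346762
  W ⇒ negate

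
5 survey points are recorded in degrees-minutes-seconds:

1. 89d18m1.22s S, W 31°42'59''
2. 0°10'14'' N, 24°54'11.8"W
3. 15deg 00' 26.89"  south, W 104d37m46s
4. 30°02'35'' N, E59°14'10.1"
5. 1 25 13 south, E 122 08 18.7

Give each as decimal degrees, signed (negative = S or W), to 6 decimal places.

1. -89.300339, -31.716389
2. 0.170556, -24.903278
3. -15.007469, -104.629444
4. 30.043056, 59.236139
5. -1.420278, 122.138528

Point 1:
  Lat: 89 + 18/60 + 1.22/3600 = 89.3003389
  S → negative
  Lon: 31 + 42/60 + 59/3600 = 31.7163889
  hemisphere W, so the sign is −
Point 2:
  Lat: 10′ + 14″ = 10.23333′; 0 + 10.23333/60 = 0.1705556
  N ⇒ keep positive
  Lon: 54′ + 11.8″ = 54.19667′; 24 + 54.19667/60 = 24.9032778
  hemisphere W, so the sign is −
Point 3:
  Lat: 0′ + 26.89″ = 0.44817′; 15 + 0.44817/60 = 15.0074694
  hemisphere S, so the sign is −
  λ: 37′ + 46″ = 37.76667′; 104 + 37.76667/60 = 104.6294444
  hemisphere W, so the sign is −
Point 4:
  φ: 30 + 2/60 + 35/3600 = 30.0430556
  N ⇒ keep positive
  Lon: 59° + 14/60 + 10.1/3600 = 59 + 0.233333 + 0.002806 = 59.2361389
  E ⇒ keep positive
Point 5:
  φ: 1 + 25/60 + 13/3600 = 1.4202778
  S → negative
  Lon: 122 + 8/60 + 18.7/3600 = 122.1385278
  E ⇒ keep positive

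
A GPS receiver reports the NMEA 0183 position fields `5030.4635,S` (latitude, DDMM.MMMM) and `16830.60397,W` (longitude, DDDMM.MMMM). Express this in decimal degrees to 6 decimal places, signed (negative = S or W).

Lat: degrees = first 2 digits = 50, minutes = 30.4635; 50 + 30.4635/60 = 50.5077250
S → negative
Lon: split at 3 digits → 168° and 30.60397′; 168 + 30.60397/60 = 168.5100662
W → negative

-50.507725, -168.510066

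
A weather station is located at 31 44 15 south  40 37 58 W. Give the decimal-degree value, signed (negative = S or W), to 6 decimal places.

-31.737500, -40.632778

Lat: 31 + 44/60 + 15/3600 = 31.7375000
hemisphere S, so the sign is −
Longitude: 37′ + 58″ = 37.96667′; 40 + 37.96667/60 = 40.6327778
W → negative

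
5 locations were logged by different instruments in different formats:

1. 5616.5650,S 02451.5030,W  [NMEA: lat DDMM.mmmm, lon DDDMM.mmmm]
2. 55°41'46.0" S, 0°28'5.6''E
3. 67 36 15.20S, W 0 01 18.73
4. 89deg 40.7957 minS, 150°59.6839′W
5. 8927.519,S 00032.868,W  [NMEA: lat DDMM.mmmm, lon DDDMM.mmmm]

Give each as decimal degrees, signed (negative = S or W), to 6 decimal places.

Point 1:
  Latitude: split at 2 digits → 56° and 16.565′; 56 + 16.565/60 = 56.2760833
  S ⇒ negate
  λ: split at 3 digits → 024° and 51.503′; 24 + 51.503/60 = 24.8583833
  W → negative
Point 2:
  Lat: 41′ + 46″ = 41.76667′; 55 + 41.76667/60 = 55.6961111
  S ⇒ negate
  λ: 0° + 28/60 + 5.6/3600 = 0 + 0.466667 + 0.001556 = 0.4682222
  E ⇒ keep positive
Point 3:
  Latitude: 36′ + 15.2″ = 36.25333′; 67 + 36.25333/60 = 67.6042222
  S ⇒ negate
  Lon: 0° + 1/60 + 18.73/3600 = 0 + 0.016667 + 0.005203 = 0.0218694
  hemisphere W, so the sign is −
Point 4:
  Latitude: 89 + 40.7957/60 = 89.6799283
  hemisphere S, so the sign is −
  Lon: 59.6839′ = 0.994732°; total 150.9947317
  W ⇒ negate
Point 5:
  Latitude: split at 2 digits → 89° and 27.519′; 89 + 27.519/60 = 89.4586500
  hemisphere S, so the sign is −
  Longitude: split at 3 digits → 000° and 32.868′; 0 + 32.868/60 = 0.5478000
  W → negative

1. -56.276083, -24.858383
2. -55.696111, 0.468222
3. -67.604222, -0.021869
4. -89.679928, -150.994732
5. -89.458650, -0.547800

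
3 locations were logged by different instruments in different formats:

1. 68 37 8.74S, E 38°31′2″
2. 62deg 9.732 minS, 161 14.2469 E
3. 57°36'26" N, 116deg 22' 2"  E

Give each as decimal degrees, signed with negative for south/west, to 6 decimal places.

1. -68.619094, 38.517222
2. -62.162200, 161.237448
3. 57.607222, 116.367222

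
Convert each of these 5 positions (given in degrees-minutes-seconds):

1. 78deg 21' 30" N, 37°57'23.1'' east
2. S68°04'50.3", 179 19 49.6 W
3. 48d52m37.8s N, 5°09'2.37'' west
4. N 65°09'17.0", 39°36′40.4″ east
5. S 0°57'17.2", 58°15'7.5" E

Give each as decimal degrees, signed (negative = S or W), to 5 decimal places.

Point 1:
  φ: 21′ + 30″ = 21.50000′; 78 + 21.50000/60 = 78.358333
  N → positive
  λ: 37 + 57/60 + 23.1/3600 = 37.956417
  E → positive
Point 2:
  Latitude: 4′ + 50.3″ = 4.83833′; 68 + 4.83833/60 = 68.080639
  S → negative
  Longitude: 19′ + 49.6″ = 19.82667′; 179 + 19.82667/60 = 179.330444
  hemisphere W, so the sign is −
Point 3:
  Latitude: 52′ + 37.8″ = 52.63000′; 48 + 52.63000/60 = 48.877167
  N → positive
  Longitude: 5 + 9/60 + 2.37/3600 = 5.150658
  W → negative
Point 4:
  Latitude: 9′ + 17″ = 9.28333′; 65 + 9.28333/60 = 65.154722
  N ⇒ keep positive
  Longitude: 39 + 36/60 + 40.4/3600 = 39.611222
  E → positive
Point 5:
  φ: 0° + 57/60 + 17.2/3600 = 0 + 0.950000 + 0.004778 = 0.954778
  S → negative
  λ: 15′ + 7.5″ = 15.12500′; 58 + 15.12500/60 = 58.252083
  E → positive

1. 78.35833, 37.95642
2. -68.08064, -179.33044
3. 48.87717, -5.15066
4. 65.15472, 39.61122
5. -0.95478, 58.25208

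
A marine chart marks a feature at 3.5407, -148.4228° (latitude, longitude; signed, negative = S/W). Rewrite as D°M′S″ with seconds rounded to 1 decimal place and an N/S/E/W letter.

3°32′26.5″ N, 148°25′22.1″ W

Latitude: whole degrees 3; 32.44200′ → 32′ and 26.520″
Longitude is negative → W; |value| = 148.422800
λ: whole degrees 148; 25.36800′ → 25′ and 22.080″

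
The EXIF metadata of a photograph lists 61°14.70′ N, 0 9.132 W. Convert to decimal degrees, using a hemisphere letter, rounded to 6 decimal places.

Latitude: 61 + 14.7/60 = 61.2450000
Longitude: 9.132′ = 0.152200°; total 0.1522000

61.245000° N, 0.152200° W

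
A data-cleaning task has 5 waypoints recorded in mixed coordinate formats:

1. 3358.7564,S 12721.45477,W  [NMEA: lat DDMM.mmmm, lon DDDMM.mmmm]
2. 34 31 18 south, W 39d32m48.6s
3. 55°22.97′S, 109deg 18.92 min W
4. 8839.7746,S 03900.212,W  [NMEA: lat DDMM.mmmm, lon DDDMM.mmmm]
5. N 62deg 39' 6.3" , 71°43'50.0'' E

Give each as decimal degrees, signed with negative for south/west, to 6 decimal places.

1. -33.979273, -127.357580
2. -34.521667, -39.546833
3. -55.382833, -109.315333
4. -88.662910, -39.003533
5. 62.651750, 71.730556

Point 1:
  φ: degrees = first 2 digits = 33, minutes = 58.7564; 33 + 58.7564/60 = 33.9792733
  S ⇒ negate
  λ: degrees = first 3 digits = 127, minutes = 21.45477; 127 + 21.45477/60 = 127.3575795
  hemisphere W, so the sign is −
Point 2:
  φ: 31′ + 18″ = 31.30000′; 34 + 31.30000/60 = 34.5216667
  S → negative
  λ: 32′ + 48.6″ = 32.81000′; 39 + 32.81000/60 = 39.5468333
  W → negative
Point 3:
  Latitude: 55 + 22.97/60 = 55.3828333
  S ⇒ negate
  Longitude: 18.92′ = 0.315333°; total 109.3153333
  W ⇒ negate
Point 4:
  φ: degrees = first 2 digits = 88, minutes = 39.7746; 88 + 39.7746/60 = 88.6629100
  S → negative
  Lon: split at 3 digits → 039° and 0.212′; 39 + 0.212/60 = 39.0035333
  W ⇒ negate
Point 5:
  Latitude: 39′ + 6.3″ = 39.10500′; 62 + 39.10500/60 = 62.6517500
  N → positive
  λ: 43′ + 50″ = 43.83333′; 71 + 43.83333/60 = 71.7305556
  E → positive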